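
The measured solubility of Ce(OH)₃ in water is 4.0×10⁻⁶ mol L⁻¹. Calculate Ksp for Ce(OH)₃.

Ksp = 6.9×10⁻²¹

Ce(OH)₃(s) ⇌ Ce³⁺(aq) + 3 OH⁻(aq)
For each mole of Ce(OH)₃ that dissolves per liter, [Ce³⁺] = s and [OH⁻] = 3s; let s denote this solubility.
Ksp = [Ce³⁺][OH⁻]^3 = s · (3s)^3 = 27s^4
Ksp = 27 × (4.0×10⁻⁶)^4 = 6.9×10⁻²¹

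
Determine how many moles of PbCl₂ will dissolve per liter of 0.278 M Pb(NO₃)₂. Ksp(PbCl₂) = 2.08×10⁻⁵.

4.32×10⁻³ M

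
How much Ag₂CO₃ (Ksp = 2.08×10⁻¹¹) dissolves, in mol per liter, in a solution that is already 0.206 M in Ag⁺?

4.90×10⁻¹⁰ M

Ag₂CO₃(s) ⇌ 2 Ag⁺(aq) + CO₃²⁻(aq)
With Ag⁺ already at 0.206 M and s small, take [Ag⁺] ≈ 0.206 M and [CO₃²⁻] = s.
Ksp = [Ag⁺]^2[CO₃²⁻] = (0.206)^2s
s = 2.08×10⁻¹¹ / (0.206)^2 = 4.90×10⁻¹⁰
s = 4.90×10⁻¹⁰ M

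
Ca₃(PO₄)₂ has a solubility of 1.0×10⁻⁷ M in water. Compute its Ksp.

Ksp = 1.1×10⁻³³

Ca₃(PO₄)₂(s) ⇌ 3 Ca²⁺(aq) + 2 PO₄³⁻(aq)
Call the molar solubility s, so that [Ca²⁺] = 3s and [PO₄³⁻] = 2s.
Ksp = [Ca²⁺]^3[PO₄³⁻]^2 = (3s)^3 · (2s)^2 = 108s^5
Ksp = 108 × (1.0×10⁻⁷)^5 = 1.1×10⁻³³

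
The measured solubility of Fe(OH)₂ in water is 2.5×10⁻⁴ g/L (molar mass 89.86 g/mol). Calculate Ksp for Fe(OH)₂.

Ksp = 8.6×10⁻¹⁷

Convert to molarity: s = 2.5×10⁻⁴ / 89.86 = 2.782×10⁻⁶ mol/L
Fe(OH)₂(s) ⇌ Fe²⁺(aq) + 2 OH⁻(aq)
For each mole of Fe(OH)₂ that dissolves per liter, [Fe²⁺] = s and [OH⁻] = 2s; let s denote this solubility.
Ksp = [Fe²⁺][OH⁻]^2 = s · (2s)^2 = 4s^3
Ksp = 4 × (2.782×10⁻⁶)^3 = 8.6×10⁻¹⁷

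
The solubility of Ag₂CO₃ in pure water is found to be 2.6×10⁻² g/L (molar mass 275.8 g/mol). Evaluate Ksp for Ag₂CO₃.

Ksp = 3.4×10⁻¹²

Molar solubility s = (2.6×10⁻² g/L) / (275.8 g/mol) = 9.427×10⁻⁵ mol/L
Ag₂CO₃(s) ⇌ 2 Ag⁺(aq) + CO₃²⁻(aq)
If s mol/L of Ag₂CO₃ dissolves, [Ag⁺] = 2s and [CO₃²⁻] = s.
Ksp = [Ag⁺]^2[CO₃²⁻] = (2s)^2 · s = 4s^3
Ksp = 4 × (9.427×10⁻⁵)^3 = 3.4×10⁻¹²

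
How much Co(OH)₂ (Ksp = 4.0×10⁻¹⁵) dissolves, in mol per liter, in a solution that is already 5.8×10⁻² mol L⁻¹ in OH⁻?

1.2×10⁻¹² M

Co(OH)₂(s) ⇌ Co²⁺(aq) + 2 OH⁻(aq)
With OH⁻ already at 5.8×10⁻² mol L⁻¹ and s small, take [OH⁻] ≈ 5.8×10⁻² mol L⁻¹ and [Co²⁺] = s.
Ksp = [Co²⁺][OH⁻]^2 = s(5.8×10⁻²)^2
s = 4.0×10⁻¹⁵ / (5.8×10⁻²)^2 = 1.2×10⁻¹²
s = 1.2×10⁻¹² mol L⁻¹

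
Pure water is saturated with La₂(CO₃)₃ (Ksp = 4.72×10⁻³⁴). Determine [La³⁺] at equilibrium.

1.69×10⁻⁷ M

La₂(CO₃)₃(s) ⇌ 2 La³⁺(aq) + 3 CO₃²⁻(aq)
With molar solubility s: [La³⁺] = 2s, [CO₃²⁻] = 3s.
Ksp = [La³⁺]^2[CO₃²⁻]^3 = (2s)^2 · (3s)^3 = 108s^5 = 4.72×10⁻³⁴
s = 8.47×10⁻⁸ mol/L
[La³⁺] = 2s = 1.69×10⁻⁷ mol/L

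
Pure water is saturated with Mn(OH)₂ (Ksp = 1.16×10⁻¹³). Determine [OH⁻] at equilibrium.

6.14×10⁻⁵ M

Mn(OH)₂(s) ⇌ Mn²⁺(aq) + 2 OH⁻(aq)
For each mole of Mn(OH)₂ that dissolves per liter, [Mn²⁺] = s and [OH⁻] = 2s; let s denote this solubility.
Ksp = [Mn²⁺][OH⁻]^2 = s · (2s)^2 = 4s^3 = 1.16×10⁻¹³
s = 3.07×10⁻⁵ M
[OH⁻] = 2s = 6.14×10⁻⁵ M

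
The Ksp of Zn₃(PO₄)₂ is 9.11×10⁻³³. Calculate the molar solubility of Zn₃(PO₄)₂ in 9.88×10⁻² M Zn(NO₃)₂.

Zn₃(PO₄)₂(s) ⇌ 3 Zn²⁺(aq) + 2 PO₄³⁻(aq)
Let s be the solubility of Zn₃(PO₄)₂ here. The common ion gives [Zn²⁺] ≈ 9.88×10⁻² M, and [PO₄³⁻] = 2s.
Ksp = [Zn²⁺]^3[PO₄³⁻]^2 = (9.88×10⁻²)^3(2s)^2
(2s)^2 = 9.11×10⁻³³ / (9.88×10⁻²)^3 = 9.45×10⁻³⁰
s = 1.54×10⁻¹⁵ M

1.54×10⁻¹⁵ M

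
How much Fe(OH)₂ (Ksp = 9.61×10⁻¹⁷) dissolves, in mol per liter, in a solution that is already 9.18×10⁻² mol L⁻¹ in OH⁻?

1.14×10⁻¹⁴ M

Fe(OH)₂(s) ⇌ Fe²⁺(aq) + 2 OH⁻(aq)
OH⁻ is already present at 9.18×10⁻² mol L⁻¹. If s mol/L of Fe(OH)₂ dissolves, [Fe²⁺] = s while [OH⁻] ≈ 9.18×10⁻² mol L⁻¹.
Ksp = [Fe²⁺][OH⁻]^2 = s(9.18×10⁻²)^2
s = 9.61×10⁻¹⁷ / (9.18×10⁻²)^2 = 1.14×10⁻¹⁴
s = 1.14×10⁻¹⁴ mol L⁻¹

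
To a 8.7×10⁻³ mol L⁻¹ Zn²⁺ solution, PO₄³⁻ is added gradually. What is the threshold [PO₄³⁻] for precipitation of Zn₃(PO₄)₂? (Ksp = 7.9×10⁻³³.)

1.1×10⁻¹³ M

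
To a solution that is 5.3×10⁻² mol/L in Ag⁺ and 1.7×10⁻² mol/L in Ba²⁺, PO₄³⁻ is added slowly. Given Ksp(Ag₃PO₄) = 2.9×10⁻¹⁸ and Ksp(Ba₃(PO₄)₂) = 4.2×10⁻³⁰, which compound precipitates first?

Precipitation of each salt begins when its ion product equals Ksp.
For Ag₃PO₄: [PO₄³⁻] = (Ksp/[Ag⁺]^3) = 1.9×10⁻¹⁴ mol/L
For Ba₃(PO₄)₂: [PO₄³⁻] = (Ksp/[Ba²⁺]^3)^(1/2) = 9.2×10⁻¹³ mol/L
The smaller threshold [PO₄³⁻] is reached first, so Ag₃PO₄ precipitates first.

Ag₃PO₄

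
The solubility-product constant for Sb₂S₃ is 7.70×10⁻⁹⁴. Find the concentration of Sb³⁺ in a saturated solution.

Sb₂S₃(s) ⇌ 2 Sb³⁺(aq) + 3 S²⁻(aq)
If s mol/L of Sb₂S₃ dissolves, [Sb³⁺] = 2s and [S²⁻] = 3s.
Ksp = [Sb³⁺]^2[S²⁻]^3 = (2s)^2 · (3s)^3 = 108s^5 = 7.70×10⁻⁹⁴
s = 9.35×10⁻²⁰ mol/L
[Sb³⁺] = 2s = 1.87×10⁻¹⁹ mol/L

1.87×10⁻¹⁹ M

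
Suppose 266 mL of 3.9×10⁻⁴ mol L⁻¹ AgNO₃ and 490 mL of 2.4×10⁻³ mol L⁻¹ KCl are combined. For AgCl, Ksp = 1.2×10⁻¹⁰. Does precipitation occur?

The combined volume is 756 mL.
[Ag⁺] = (3.9×10⁻⁴)(266)/756 = 1.4×10⁻⁴ mol L⁻¹
[Cl⁻] = (2.4×10⁻³)(490)/756 = 1.6×10⁻³ mol L⁻¹
Q = [Ag⁺][Cl⁻] = 2.1×10⁻⁷
Q = 2.1×10⁻⁷ > Ksp = 1.2×10⁻¹⁰, so the solution is supersaturated and AgCl precipitates.

Yes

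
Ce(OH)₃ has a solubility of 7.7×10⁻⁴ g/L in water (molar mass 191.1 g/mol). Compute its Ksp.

Ksp = 7.1×10⁻²¹

Molar solubility s = (7.7×10⁻⁴ g/L) / (191.1 g/mol) = 4.029×10⁻⁶ mol/L
Ce(OH)₃(s) ⇌ Ce³⁺(aq) + 3 OH⁻(aq)
Let s be the molar solubility. Then [Ce³⁺] = s and [OH⁻] = 3s.
Ksp = [Ce³⁺][OH⁻]^3 = s · (3s)^3 = 27s^4
Ksp = 27 × (4.029×10⁻⁶)^4 = 7.1×10⁻²¹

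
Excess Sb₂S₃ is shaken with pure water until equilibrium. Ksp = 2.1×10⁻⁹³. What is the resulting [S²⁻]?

Sb₂S₃(s) ⇌ 2 Sb³⁺(aq) + 3 S²⁻(aq)
With molar solubility s: [Sb³⁺] = 2s, [S²⁻] = 3s.
Ksp = [Sb³⁺]^2[S²⁻]^3 = (2s)^2 · (3s)^3 = 108s^5 = 2.1×10⁻⁹³
s = 1.1×10⁻¹⁹ mol L⁻¹
[S²⁻] = 3s = 3.4×10⁻¹⁹ mol L⁻¹

3.4×10⁻¹⁹ M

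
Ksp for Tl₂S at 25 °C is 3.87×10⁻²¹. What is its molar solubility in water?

Tl₂S(s) ⇌ 2 Tl⁺(aq) + S²⁻(aq)
Call the molar solubility s, so that [Tl⁺] = 2s and [S²⁻] = s.
Ksp = [Tl⁺]^2[S²⁻] = (2s)^2 · s = 4s^3
4s^3 = 3.87×10⁻²¹  ⇒  s^3 = 9.68×10⁻²²
Taking the 3rd root, s = 9.89×10⁻⁸ M.

9.89×10⁻⁸ M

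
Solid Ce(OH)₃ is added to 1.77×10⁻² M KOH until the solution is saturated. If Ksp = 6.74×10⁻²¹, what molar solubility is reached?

Ce(OH)₃(s) ⇌ Ce³⁺(aq) + 3 OH⁻(aq)
OH⁻ is already present at 1.77×10⁻² M. If s mol/L of Ce(OH)₃ dissolves, [Ce³⁺] = s while [OH⁻] ≈ 1.77×10⁻² M.
Ksp = [Ce³⁺][OH⁻]^3 = s(1.77×10⁻²)^3
s = 6.74×10⁻²¹ / (1.77×10⁻²)^3 = 1.22×10⁻¹⁵
s = 1.22×10⁻¹⁵ M

1.22×10⁻¹⁵ M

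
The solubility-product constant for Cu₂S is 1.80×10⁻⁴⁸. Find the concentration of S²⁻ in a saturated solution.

7.66×10⁻¹⁷ M

Cu₂S(s) ⇌ 2 Cu⁺(aq) + S²⁻(aq)
Let s be the molar solubility. Then [Cu⁺] = 2s and [S²⁻] = s.
Ksp = [Cu⁺]^2[S²⁻] = (2s)^2 · s = 4s^3 = 1.80×10⁻⁴⁸
s = 7.66×10⁻¹⁷ M
[S²⁻] = s = 7.66×10⁻¹⁷ M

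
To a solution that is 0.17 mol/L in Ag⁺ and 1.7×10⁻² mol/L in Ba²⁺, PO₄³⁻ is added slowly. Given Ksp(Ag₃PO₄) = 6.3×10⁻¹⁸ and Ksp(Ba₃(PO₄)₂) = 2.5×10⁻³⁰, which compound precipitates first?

Ag₃PO₄

The threshold for precipitation is Q = Ksp.
For Ag₃PO₄: [PO₄³⁻] = (Ksp/[Ag⁺]^3) = 1.3×10⁻¹⁵ mol/L
For Ba₃(PO₄)₂: [PO₄³⁻] = (Ksp/[Ba²⁺]^3)^(1/2) = 7.1×10⁻¹³ mol/L
The smaller threshold [PO₄³⁻] is reached first, so Ag₃PO₄ precipitates first.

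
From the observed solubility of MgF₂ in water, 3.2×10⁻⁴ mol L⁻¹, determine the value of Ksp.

MgF₂(s) ⇌ Mg²⁺(aq) + 2 F⁻(aq)
Call the molar solubility s, so that [Mg²⁺] = s and [F⁻] = 2s.
Ksp = [Mg²⁺][F⁻]^2 = s · (2s)^2 = 4s^3
Ksp = 4 × (3.2×10⁻⁴)^3 = 1.3×10⁻¹⁰

Ksp = 1.3×10⁻¹⁰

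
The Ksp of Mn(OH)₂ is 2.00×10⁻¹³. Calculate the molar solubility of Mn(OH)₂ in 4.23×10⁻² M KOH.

Mn(OH)₂(s) ⇌ Mn²⁺(aq) + 2 OH⁻(aq)
With OH⁻ already at 4.23×10⁻² M and s small, take [OH⁻] ≈ 4.23×10⁻² M and [Mn²⁺] = s.
Ksp = [Mn²⁺][OH⁻]^2 = s(4.23×10⁻²)^2
s = 2.00×10⁻¹³ / (4.23×10⁻²)^2 = 1.12×10⁻¹⁰
s = 1.12×10⁻¹⁰ M

1.12×10⁻¹⁰ M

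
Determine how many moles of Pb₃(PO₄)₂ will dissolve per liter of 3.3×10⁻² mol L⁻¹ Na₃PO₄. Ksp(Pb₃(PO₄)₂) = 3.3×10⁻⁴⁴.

1.0×10⁻¹⁴ M

Pb₃(PO₄)₂(s) ⇌ 3 Pb²⁺(aq) + 2 PO₄³⁻(aq)
The solution already contains PO₄³⁻ at 3.3×10⁻² mol L⁻¹. Let s be the molar solubility of Pb₃(PO₄)₂.
[PO₄³⁻] ≈ 3.3×10⁻² mol L⁻¹ (common ion dominates); [Pb²⁺] = 3s.
Ksp = [Pb²⁺]^3[PO₄³⁻]^2 = (3s)^3(3.3×10⁻²)^2
(3s)^3 = 3.3×10⁻⁴⁴ / (3.3×10⁻²)^2 = 3.0×10⁻⁴¹
s = 1.0×10⁻¹⁴ mol L⁻¹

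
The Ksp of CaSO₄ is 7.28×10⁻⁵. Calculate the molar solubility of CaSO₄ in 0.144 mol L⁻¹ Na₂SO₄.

5.06×10⁻⁴ M

CaSO₄(s) ⇌ Ca²⁺(aq) + SO₄²⁻(aq)
SO₄²⁻ is already present at 0.144 mol L⁻¹. If s mol/L of CaSO₄ dissolves, [Ca²⁺] = s while [SO₄²⁻] ≈ 0.144 mol L⁻¹.
Ksp = [Ca²⁺][SO₄²⁻] = s(0.144)
s = 7.28×10⁻⁵ / (0.144) = 5.06×10⁻⁴
s = 5.06×10⁻⁴ mol L⁻¹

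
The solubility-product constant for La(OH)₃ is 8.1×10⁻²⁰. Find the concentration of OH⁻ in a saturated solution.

La(OH)₃(s) ⇌ La³⁺(aq) + 3 OH⁻(aq)
If s mol/L of La(OH)₃ dissolves, [La³⁺] = s and [OH⁻] = 3s.
Ksp = [La³⁺][OH⁻]^3 = s · (3s)^3 = 27s^4 = 8.1×10⁻²⁰
s = 7.4×10⁻⁶ M
[OH⁻] = 3s = 2.2×10⁻⁵ M

2.2×10⁻⁵ M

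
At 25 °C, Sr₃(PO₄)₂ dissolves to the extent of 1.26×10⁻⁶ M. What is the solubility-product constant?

Sr₃(PO₄)₂(s) ⇌ 3 Sr²⁺(aq) + 2 PO₄³⁻(aq)
If s mol/L of Sr₃(PO₄)₂ dissolves, [Sr²⁺] = 3s and [PO₄³⁻] = 2s.
Ksp = [Sr²⁺]^3[PO₄³⁻]^2 = (3s)^3 · (2s)^2 = 108s^5
Ksp = 108 × (1.26×10⁻⁶)^5 = 3.43×10⁻²⁸

Ksp = 3.43×10⁻²⁸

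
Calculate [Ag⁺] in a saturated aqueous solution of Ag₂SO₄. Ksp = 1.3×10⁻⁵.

3.0×10⁻² M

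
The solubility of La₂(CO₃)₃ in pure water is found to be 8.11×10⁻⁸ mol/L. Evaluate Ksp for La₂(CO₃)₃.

La₂(CO₃)₃(s) ⇌ 2 La³⁺(aq) + 3 CO₃²⁻(aq)
For each mole of La₂(CO₃)₃ that dissolves per liter, [La³⁺] = 2s and [CO₃²⁻] = 3s; let s denote this solubility.
Ksp = [La³⁺]^2[CO₃²⁻]^3 = (2s)^2 · (3s)^3 = 108s^5
Ksp = 108 × (8.11×10⁻⁸)^5 = 3.79×10⁻³⁴

Ksp = 3.79×10⁻³⁴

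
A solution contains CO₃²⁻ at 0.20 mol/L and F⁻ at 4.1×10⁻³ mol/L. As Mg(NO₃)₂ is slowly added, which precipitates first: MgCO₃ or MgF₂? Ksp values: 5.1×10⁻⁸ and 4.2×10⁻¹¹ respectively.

MgCO₃

Precipitation begins when Q = Ksp.
For MgCO₃: [Mg²⁺] = (Ksp/[CO₃²⁻]) = 2.6×10⁻⁷ mol/L
For MgF₂: [Mg²⁺] = (Ksp/[F⁻]^2) = 2.5×10⁻⁶ mol/L
Since MgCO₃ needs less Mg²⁺ to reach saturation, it precipitates first.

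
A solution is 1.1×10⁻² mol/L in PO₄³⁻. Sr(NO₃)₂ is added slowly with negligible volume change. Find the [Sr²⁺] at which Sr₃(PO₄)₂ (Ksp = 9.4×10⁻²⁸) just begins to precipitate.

2.0×10⁻⁸ M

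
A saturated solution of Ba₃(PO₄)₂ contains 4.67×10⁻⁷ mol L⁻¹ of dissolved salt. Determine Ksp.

Ksp = 2.40×10⁻³⁰

Ba₃(PO₄)₂(s) ⇌ 3 Ba²⁺(aq) + 2 PO₄³⁻(aq)
Let s be the molar solubility. Then [Ba²⁺] = 3s and [PO₄³⁻] = 2s.
Ksp = [Ba²⁺]^3[PO₄³⁻]^2 = (3s)^3 · (2s)^2 = 108s^5
Ksp = 108 × (4.67×10⁻⁷)^5 = 2.40×10⁻³⁰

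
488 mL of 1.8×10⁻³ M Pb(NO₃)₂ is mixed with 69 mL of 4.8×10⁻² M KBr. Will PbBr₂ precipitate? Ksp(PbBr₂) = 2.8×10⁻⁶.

No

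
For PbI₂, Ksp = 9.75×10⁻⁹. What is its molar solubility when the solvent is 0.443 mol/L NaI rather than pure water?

4.97×10⁻⁸ M

PbI₂(s) ⇌ Pb²⁺(aq) + 2 I⁻(aq)
I⁻ is already present at 0.443 mol/L. If s mol/L of PbI₂ dissolves, [Pb²⁺] = s while [I⁻] ≈ 0.443 mol/L.
Ksp = [Pb²⁺][I⁻]^2 = s(0.443)^2
s = 9.75×10⁻⁹ / (0.443)^2 = 4.97×10⁻⁸
s = 4.97×10⁻⁸ mol/L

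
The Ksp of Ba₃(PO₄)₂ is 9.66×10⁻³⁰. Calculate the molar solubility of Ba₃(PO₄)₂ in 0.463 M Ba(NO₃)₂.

Ba₃(PO₄)₂(s) ⇌ 3 Ba²⁺(aq) + 2 PO₄³⁻(aq)
Ba²⁺ is already present at 0.463 M. If s mol/L of Ba₃(PO₄)₂ dissolves, [PO₄³⁻] = 2s while [Ba²⁺] ≈ 0.463 M.
Ksp = [Ba²⁺]^3[PO₄³⁻]^2 = (0.463)^3(2s)^2
(2s)^2 = 9.66×10⁻³⁰ / (0.463)^3 = 9.73×10⁻²⁹
s = 4.93×10⁻¹⁵ M

4.93×10⁻¹⁵ M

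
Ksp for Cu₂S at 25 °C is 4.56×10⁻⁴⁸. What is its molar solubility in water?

Cu₂S(s) ⇌ 2 Cu⁺(aq) + S²⁻(aq)
With molar solubility s: [Cu⁺] = 2s, [S²⁻] = s.
Ksp = [Cu⁺]^2[S²⁻] = (2s)^2 · s = 4s^3
4s^3 = 4.56×10⁻⁴⁸  ⇒  s^3 = 1.14×10⁻⁴⁸
s = (1.14×10⁻⁴⁸)^(1/3) = 1.04×10⁻¹⁶ M

1.04×10⁻¹⁶ M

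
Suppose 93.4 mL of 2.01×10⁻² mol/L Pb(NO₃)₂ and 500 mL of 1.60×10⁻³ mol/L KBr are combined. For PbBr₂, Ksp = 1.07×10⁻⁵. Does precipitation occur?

The combined volume is 593.4 mL.
[Pb²⁺] = (2.01×10⁻²)(93.4)/593.4 = 3.16×10⁻³ mol/L
[Br⁻] = (1.60×10⁻³)(500)/593.4 = 1.35×10⁻³ mol/L
Q = [Pb²⁺][Br⁻]^2 = 5.75×10⁻⁹
Q = 5.75×10⁻⁹ < Ksp = 1.07×10⁻⁵, so the solution is unsaturated and no precipitate forms.

No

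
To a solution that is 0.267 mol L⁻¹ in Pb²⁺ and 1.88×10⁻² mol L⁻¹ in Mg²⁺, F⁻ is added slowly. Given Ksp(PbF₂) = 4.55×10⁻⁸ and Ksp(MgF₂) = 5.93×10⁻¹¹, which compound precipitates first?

MgF₂

The threshold for precipitation is Q = Ksp.
For PbF₂: [F⁻] = (Ksp/[Pb²⁺])^(1/2) = 4.13×10⁻⁴ mol L⁻¹
For MgF₂: [F⁻] = (Ksp/[Mg²⁺])^(1/2) = 5.62×10⁻⁵ mol L⁻¹
Since MgF₂ needs less F⁻ to reach saturation, it precipitates first.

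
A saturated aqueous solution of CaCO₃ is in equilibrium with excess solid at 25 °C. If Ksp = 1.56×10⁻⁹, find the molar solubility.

CaCO₃(s) ⇌ Ca²⁺(aq) + CO₃²⁻(aq)
With molar solubility s: [Ca²⁺] = s, [CO₃²⁻] = s.
Ksp = [Ca²⁺][CO₃²⁻] = s · s = s^2
s^2 = 1.56×10⁻⁹
s = 3.95×10⁻⁵ mol L⁻¹

3.95×10⁻⁵ M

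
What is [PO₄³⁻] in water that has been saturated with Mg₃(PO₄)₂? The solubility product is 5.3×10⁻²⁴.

Mg₃(PO₄)₂(s) ⇌ 3 Mg²⁺(aq) + 2 PO₄³⁻(aq)
Let s be the molar solubility. Then [Mg²⁺] = 3s and [PO₄³⁻] = 2s.
Ksp = [Mg²⁺]^3[PO₄³⁻]^2 = (3s)^3 · (2s)^2 = 108s^5 = 5.3×10⁻²⁴
s = 8.7×10⁻⁶ M
[PO₄³⁻] = 2s = 1.7×10⁻⁵ M

1.7×10⁻⁵ M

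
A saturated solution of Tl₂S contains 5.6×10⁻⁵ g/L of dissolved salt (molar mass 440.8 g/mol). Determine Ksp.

s = (5.6×10⁻⁵ g L⁻¹)/(440.8 g mol⁻¹) = 1.270×10⁻⁷ M
Tl₂S(s) ⇌ 2 Tl⁺(aq) + S²⁻(aq)
For each mole of Tl₂S that dissolves per liter, [Tl⁺] = 2s and [S²⁻] = s; let s denote this solubility.
Ksp = [Tl⁺]^2[S²⁻] = (2s)^2 · s = 4s^3
Ksp = 4 × (1.270×10⁻⁷)^3 = 8.2×10⁻²¹

Ksp = 8.2×10⁻²¹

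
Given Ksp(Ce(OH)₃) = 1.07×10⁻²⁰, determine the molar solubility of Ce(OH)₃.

4.46×10⁻⁶ M

Ce(OH)₃(s) ⇌ Ce³⁺(aq) + 3 OH⁻(aq)
Let s be the molar solubility. Then [Ce³⁺] = s and [OH⁻] = 3s.
Ksp = [Ce³⁺][OH⁻]^3 = s · (3s)^3 = 27s^4
27s^4 = 1.07×10⁻²⁰  ⇒  s^4 = 3.96×10⁻²²
s = 4.46×10⁻⁶ mol L⁻¹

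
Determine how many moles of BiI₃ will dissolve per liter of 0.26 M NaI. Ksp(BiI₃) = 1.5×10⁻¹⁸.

BiI₃(s) ⇌ Bi³⁺(aq) + 3 I⁻(aq)
With I⁻ already at 0.26 M and s small, take [I⁻] ≈ 0.26 M and [Bi³⁺] = s.
Ksp = [Bi³⁺][I⁻]^3 = s(0.26)^3
s = 1.5×10⁻¹⁸ / (0.26)^3 = 8.5×10⁻¹⁷
s = 8.5×10⁻¹⁷ M

8.5×10⁻¹⁷ M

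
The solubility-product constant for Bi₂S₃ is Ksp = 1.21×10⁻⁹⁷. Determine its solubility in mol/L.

1.62×10⁻²⁰ M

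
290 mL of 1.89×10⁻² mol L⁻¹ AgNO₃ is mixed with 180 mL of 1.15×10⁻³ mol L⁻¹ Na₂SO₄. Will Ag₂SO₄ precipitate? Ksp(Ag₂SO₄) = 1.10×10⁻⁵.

No

The combined volume is 470 mL.
[Ag⁺] = (1.89×10⁻²)(290)/470 = 1.17×10⁻² mol L⁻¹
[SO₄²⁻] = (1.15×10⁻³)(180)/470 = 4.40×10⁻⁴ mol L⁻¹
Q = [Ag⁺]^2[SO₄²⁻] = 5.99×10⁻⁸
Since Q (5.99×10⁻⁸) is less than Ksp (1.10×10⁻⁵), no Ag₂SO₄ precipitates.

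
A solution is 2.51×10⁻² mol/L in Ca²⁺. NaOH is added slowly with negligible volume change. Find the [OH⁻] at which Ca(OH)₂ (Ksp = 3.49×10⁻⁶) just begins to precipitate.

The threshold for precipitation is Q = Ksp.
Ca(OH)₂(s) ⇌ Ca²⁺(aq) + 2 OH⁻(aq)
Ksp = [Ca²⁺][OH⁻]^2 = [OH⁻]^2(2.51×10⁻²)
[OH⁻]^2 = 3.49×10⁻⁶ / (2.51×10⁻²) = 1.39×10⁻⁴
[OH⁻] = 1.18×10⁻² mol/L

1.18×10⁻² M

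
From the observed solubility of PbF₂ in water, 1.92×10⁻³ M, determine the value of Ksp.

Ksp = 2.83×10⁻⁸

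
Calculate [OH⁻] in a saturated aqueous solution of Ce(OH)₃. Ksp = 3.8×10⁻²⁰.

1.8×10⁻⁵ M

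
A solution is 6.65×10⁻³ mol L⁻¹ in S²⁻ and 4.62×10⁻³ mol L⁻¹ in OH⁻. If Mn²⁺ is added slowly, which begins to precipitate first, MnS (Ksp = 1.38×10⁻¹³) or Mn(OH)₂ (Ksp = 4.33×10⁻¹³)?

The threshold for precipitation is Q = Ksp.
For MnS: [Mn²⁺] = (Ksp/[S²⁻]) = 2.08×10⁻¹¹ mol L⁻¹
For Mn(OH)₂: [Mn²⁺] = (Ksp/[OH⁻]^2) = 2.03×10⁻⁸ mol L⁻¹
The smaller threshold [Mn²⁺] is reached first, so MnS precipitates first.

MnS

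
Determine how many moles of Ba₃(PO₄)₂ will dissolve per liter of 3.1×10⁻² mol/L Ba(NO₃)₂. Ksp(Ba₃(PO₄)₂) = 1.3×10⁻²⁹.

Ba₃(PO₄)₂(s) ⇌ 3 Ba²⁺(aq) + 2 PO₄³⁻(aq)
Ba²⁺ is already present at 3.1×10⁻² mol/L. If s mol/L of Ba₃(PO₄)₂ dissolves, [PO₄³⁻] = 2s while [Ba²⁺] ≈ 3.1×10⁻² mol/L.
Ksp = [Ba²⁺]^3[PO₄³⁻]^2 = (3.1×10⁻²)^3(2s)^2
(2s)^2 = 1.3×10⁻²⁹ / (3.1×10⁻²)^3 = 4.4×10⁻²⁵
s = 3.3×10⁻¹³ mol/L

3.3×10⁻¹³ M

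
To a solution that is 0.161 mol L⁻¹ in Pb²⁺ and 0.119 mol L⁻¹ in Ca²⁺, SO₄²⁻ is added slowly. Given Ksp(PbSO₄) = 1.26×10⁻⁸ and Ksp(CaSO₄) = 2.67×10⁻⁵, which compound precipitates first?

PbSO₄

The threshold for precipitation is Q = Ksp.
For PbSO₄: [SO₄²⁻] = (Ksp/[Pb²⁺]) = 7.83×10⁻⁸ mol L⁻¹
For CaSO₄: [SO₄²⁻] = (Ksp/[Ca²⁺]) = 2.24×10⁻⁴ mol L⁻¹
PbSO₄ requires the lower [SO₄²⁻], so it precipitates first.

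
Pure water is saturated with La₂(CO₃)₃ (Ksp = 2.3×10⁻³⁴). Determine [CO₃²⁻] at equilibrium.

2.2×10⁻⁷ M

La₂(CO₃)₃(s) ⇌ 2 La³⁺(aq) + 3 CO₃²⁻(aq)
For each mole of La₂(CO₃)₃ that dissolves per liter, [La³⁺] = 2s and [CO₃²⁻] = 3s; let s denote this solubility.
Ksp = [La³⁺]^2[CO₃²⁻]^3 = (2s)^2 · (3s)^3 = 108s^5 = 2.3×10⁻³⁴
s = 7.3×10⁻⁸ mol/L
[CO₃²⁻] = 3s = 2.2×10⁻⁷ mol/L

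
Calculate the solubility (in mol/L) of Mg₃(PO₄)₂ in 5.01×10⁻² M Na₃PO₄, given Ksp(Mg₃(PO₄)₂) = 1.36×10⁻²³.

Mg₃(PO₄)₂(s) ⇌ 3 Mg²⁺(aq) + 2 PO₄³⁻(aq)
With PO₄³⁻ already at 5.01×10⁻² M and s small, take [PO₄³⁻] ≈ 5.01×10⁻² M and [Mg²⁺] = 3s.
Ksp = [Mg²⁺]^3[PO₄³⁻]^2 = (3s)^3(5.01×10⁻²)^2
(3s)^3 = 1.36×10⁻²³ / (5.01×10⁻²)^2 = 5.42×10⁻²¹
s = 5.85×10⁻⁸ M

5.85×10⁻⁸ M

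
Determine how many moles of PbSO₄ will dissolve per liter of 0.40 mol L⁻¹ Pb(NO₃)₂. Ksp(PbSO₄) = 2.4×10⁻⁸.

PbSO₄(s) ⇌ Pb²⁺(aq) + SO₄²⁻(aq)
The solution already contains Pb²⁺ at 0.40 mol L⁻¹. Let s be the molar solubility of PbSO₄.
[Pb²⁺] ≈ 0.40 mol L⁻¹ (common ion dominates); [SO₄²⁻] = s.
Ksp = [Pb²⁺][SO₄²⁻] = (0.40)s
s = 2.4×10⁻⁸ / (0.40) = 6.0×10⁻⁸
s = 6.0×10⁻⁸ mol L⁻¹

6.0×10⁻⁸ M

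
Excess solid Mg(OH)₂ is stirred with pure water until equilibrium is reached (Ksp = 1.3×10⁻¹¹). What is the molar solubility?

1.5×10⁻⁴ M

Mg(OH)₂(s) ⇌ Mg²⁺(aq) + 2 OH⁻(aq)
Call the molar solubility s, so that [Mg²⁺] = s and [OH⁻] = 2s.
Ksp = [Mg²⁺][OH⁻]^2 = s · (2s)^2 = 4s^3
4s^3 = 1.3×10⁻¹¹  ⇒  s^3 = 3.3×10⁻¹²
s = (3.3×10⁻¹²)^(1/3) = 1.5×10⁻⁴ M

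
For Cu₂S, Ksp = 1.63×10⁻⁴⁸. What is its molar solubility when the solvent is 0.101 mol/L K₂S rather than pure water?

Cu₂S(s) ⇌ 2 Cu⁺(aq) + S²⁻(aq)
Let s be the solubility of Cu₂S here. The common ion gives [S²⁻] ≈ 0.101 mol/L, and [Cu⁺] = 2s.
Ksp = [Cu⁺]^2[S²⁻] = (2s)^2(0.101)
(2s)^2 = 1.63×10⁻⁴⁸ / (0.101) = 1.61×10⁻⁴⁷
s = 2.01×10⁻²⁴ mol/L

2.01×10⁻²⁴ M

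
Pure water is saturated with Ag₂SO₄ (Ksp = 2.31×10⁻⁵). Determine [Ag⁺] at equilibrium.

3.59×10⁻² M

Ag₂SO₄(s) ⇌ 2 Ag⁺(aq) + SO₄²⁻(aq)
Let s be the molar solubility. Then [Ag⁺] = 2s and [SO₄²⁻] = s.
Ksp = [Ag⁺]^2[SO₄²⁻] = (2s)^2 · s = 4s^3 = 2.31×10⁻⁵
s = 1.79×10⁻² mol/L
[Ag⁺] = 2s = 3.59×10⁻² mol/L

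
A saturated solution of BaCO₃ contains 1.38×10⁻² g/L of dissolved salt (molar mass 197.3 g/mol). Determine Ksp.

Ksp = 4.89×10⁻⁹

Convert to molarity: s = 1.38×10⁻² / 197.3 = 6.9944×10⁻⁵ mol/L
BaCO₃(s) ⇌ Ba²⁺(aq) + CO₃²⁻(aq)
For each mole of BaCO₃ that dissolves per liter, [Ba²⁺] = s and [CO₃²⁻] = s; let s denote this solubility.
Ksp = [Ba²⁺][CO₃²⁻] = s · s = s^2
Ksp = (6.9944×10⁻⁵)^2 = 4.89×10⁻⁹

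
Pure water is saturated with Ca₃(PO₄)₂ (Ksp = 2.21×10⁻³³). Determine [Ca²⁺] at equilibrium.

Ca₃(PO₄)₂(s) ⇌ 3 Ca²⁺(aq) + 2 PO₄³⁻(aq)
Call the molar solubility s, so that [Ca²⁺] = 3s and [PO₄³⁻] = 2s.
Ksp = [Ca²⁺]^3[PO₄³⁻]^2 = (3s)^3 · (2s)^2 = 108s^5 = 2.21×10⁻³³
s = 1.15×10⁻⁷ mol/L
[Ca²⁺] = 3s = 3.46×10⁻⁷ mol/L

3.46×10⁻⁷ M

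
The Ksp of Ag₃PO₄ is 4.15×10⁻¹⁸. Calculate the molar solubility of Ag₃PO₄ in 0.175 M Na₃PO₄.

Ag₃PO₄(s) ⇌ 3 Ag⁺(aq) + PO₄³⁻(aq)
With PO₄³⁻ already at 0.175 M and s small, take [PO₄³⁻] ≈ 0.175 M and [Ag⁺] = 3s.
Ksp = [Ag⁺]^3[PO₄³⁻] = (3s)^3(0.175)
(3s)^3 = 4.15×10⁻¹⁸ / (0.175) = 2.37×10⁻¹⁷
s = 9.58×10⁻⁷ M

9.58×10⁻⁷ M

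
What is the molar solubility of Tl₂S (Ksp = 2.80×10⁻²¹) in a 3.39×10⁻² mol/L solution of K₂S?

Tl₂S(s) ⇌ 2 Tl⁺(aq) + S²⁻(aq)
With S²⁻ already at 3.39×10⁻² mol/L and s small, take [S²⁻] ≈ 3.39×10⁻² mol/L and [Tl⁺] = 2s.
Ksp = [Tl⁺]^2[S²⁻] = (2s)^2(3.39×10⁻²)
(2s)^2 = 2.80×10⁻²¹ / (3.39×10⁻²) = 8.26×10⁻²⁰
s = 1.44×10⁻¹⁰ mol/L

1.44×10⁻¹⁰ M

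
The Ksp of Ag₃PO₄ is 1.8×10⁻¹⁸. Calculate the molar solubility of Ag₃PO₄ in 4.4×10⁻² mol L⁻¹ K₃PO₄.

1.1×10⁻⁶ M

Ag₃PO₄(s) ⇌ 3 Ag⁺(aq) + PO₄³⁻(aq)
The solution already contains PO₄³⁻ at 4.4×10⁻² mol L⁻¹. Let s be the molar solubility of Ag₃PO₄.
[PO₄³⁻] ≈ 4.4×10⁻² mol L⁻¹ (common ion dominates); [Ag⁺] = 3s.
Ksp = [Ag⁺]^3[PO₄³⁻] = (3s)^3(4.4×10⁻²)
(3s)^3 = 1.8×10⁻¹⁸ / (4.4×10⁻²) = 4.1×10⁻¹⁷
s = 1.1×10⁻⁶ mol L⁻¹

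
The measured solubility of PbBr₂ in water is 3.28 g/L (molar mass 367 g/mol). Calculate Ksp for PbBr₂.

Convert to molarity: s = 3.28 / 367 = 8.9373×10⁻³ mol/L
PbBr₂(s) ⇌ Pb²⁺(aq) + 2 Br⁻(aq)
Call the molar solubility s, so that [Pb²⁺] = s and [Br⁻] = 2s.
Ksp = [Pb²⁺][Br⁻]^2 = s · (2s)^2 = 4s^3
Ksp = 4 × (8.9373×10⁻³)^3 = 2.86×10⁻⁶

Ksp = 2.86×10⁻⁶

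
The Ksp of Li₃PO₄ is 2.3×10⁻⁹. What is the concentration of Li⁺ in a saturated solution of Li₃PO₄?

9.1×10⁻³ M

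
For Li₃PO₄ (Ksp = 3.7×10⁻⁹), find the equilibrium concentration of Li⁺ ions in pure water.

Li₃PO₄(s) ⇌ 3 Li⁺(aq) + PO₄³⁻(aq)
With molar solubility s: [Li⁺] = 3s, [PO₄³⁻] = s.
Ksp = [Li⁺]^3[PO₄³⁻] = (3s)^3 · s = 27s^4 = 3.7×10⁻⁹
s = 3.4×10⁻³ mol L⁻¹
[Li⁺] = 3s = 1.0×10⁻² mol L⁻¹

1.0×10⁻² M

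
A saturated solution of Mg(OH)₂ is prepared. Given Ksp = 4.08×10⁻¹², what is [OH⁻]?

2.01×10⁻⁴ M

Mg(OH)₂(s) ⇌ Mg²⁺(aq) + 2 OH⁻(aq)
If s mol/L of Mg(OH)₂ dissolves, [Mg²⁺] = s and [OH⁻] = 2s.
Ksp = [Mg²⁺][OH⁻]^2 = s · (2s)^2 = 4s^3 = 4.08×10⁻¹²
s = 1.01×10⁻⁴ M
[OH⁻] = 2s = 2.01×10⁻⁴ M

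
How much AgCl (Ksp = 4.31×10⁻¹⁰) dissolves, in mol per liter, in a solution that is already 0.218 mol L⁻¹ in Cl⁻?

AgCl(s) ⇌ Ag⁺(aq) + Cl⁻(aq)
Let s be the solubility of AgCl here. The common ion gives [Cl⁻] ≈ 0.218 mol L⁻¹, and [Ag⁺] = s.
Ksp = [Ag⁺][Cl⁻] = s(0.218)
s = 4.31×10⁻¹⁰ / (0.218) = 1.98×10⁻⁹
s = 1.98×10⁻⁹ mol L⁻¹

1.98×10⁻⁹ M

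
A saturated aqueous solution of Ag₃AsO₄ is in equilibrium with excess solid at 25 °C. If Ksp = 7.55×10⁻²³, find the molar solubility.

1.29×10⁻⁶ M

Ag₃AsO₄(s) ⇌ 3 Ag⁺(aq) + AsO₄³⁻(aq)
If s mol/L of Ag₃AsO₄ dissolves, [Ag⁺] = 3s and [AsO₄³⁻] = s.
Ksp = [Ag⁺]^3[AsO₄³⁻] = (3s)^3 · s = 27s^4
27s^4 = 7.55×10⁻²³  ⇒  s^4 = 2.80×10⁻²⁴
s = (2.80×10⁻²⁴)^(1/4) = 1.29×10⁻⁶ M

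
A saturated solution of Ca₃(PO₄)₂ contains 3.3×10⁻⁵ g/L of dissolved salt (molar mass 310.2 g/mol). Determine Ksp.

Ksp = 1.5×10⁻³³

Molar solubility s = (3.3×10⁻⁵ g/L) / (310.2 g/mol) = 1.064×10⁻⁷ mol/L
Ca₃(PO₄)₂(s) ⇌ 3 Ca²⁺(aq) + 2 PO₄³⁻(aq)
Let s be the molar solubility. Then [Ca²⁺] = 3s and [PO₄³⁻] = 2s.
Ksp = [Ca²⁺]^3[PO₄³⁻]^2 = (3s)^3 · (2s)^2 = 108s^5
Ksp = 108 × (1.064×10⁻⁷)^5 = 1.5×10⁻³³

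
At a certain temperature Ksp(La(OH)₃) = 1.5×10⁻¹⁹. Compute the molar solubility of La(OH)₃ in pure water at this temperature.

8.6×10⁻⁶ M

La(OH)₃(s) ⇌ La³⁺(aq) + 3 OH⁻(aq)
Call the molar solubility s, so that [La³⁺] = s and [OH⁻] = 3s.
Ksp = [La³⁺][OH⁻]^3 = s · (3s)^3 = 27s^4
27s^4 = 1.5×10⁻¹⁹  ⇒  s^4 = 5.6×10⁻²¹
Taking the 4th root, s = 8.6×10⁻⁶ mol/L.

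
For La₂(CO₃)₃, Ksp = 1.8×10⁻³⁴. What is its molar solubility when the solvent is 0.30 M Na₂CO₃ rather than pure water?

La₂(CO₃)₃(s) ⇌ 2 La³⁺(aq) + 3 CO₃²⁻(aq)
The solution already contains CO₃²⁻ at 0.30 M. Let s be the molar solubility of La₂(CO₃)₃.
[CO₃²⁻] ≈ 0.30 M (common ion dominates); [La³⁺] = 2s.
Ksp = [La³⁺]^2[CO₃²⁻]^3 = (2s)^2(0.30)^3
(2s)^2 = 1.8×10⁻³⁴ / (0.30)^3 = 6.7×10⁻³³
s = 4.1×10⁻¹⁷ M

4.1×10⁻¹⁷ M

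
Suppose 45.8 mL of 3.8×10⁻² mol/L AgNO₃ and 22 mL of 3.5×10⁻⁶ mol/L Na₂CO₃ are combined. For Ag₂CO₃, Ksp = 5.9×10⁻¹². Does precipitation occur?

Yes

After mixing, V = 45.8 mL + 22 mL = 67.8 mL.
[Ag⁺] = (3.8×10⁻²)(45.8)/67.8 = 2.6×10⁻² mol/L
[CO₃²⁻] = (3.5×10⁻⁶)(22)/67.8 = 1.1×10⁻⁶ mol/L
Q = [Ag⁺]^2[CO₃²⁻] = 7.5×10⁻¹⁰
Since Q (7.5×10⁻¹⁰) exceeds Ksp (5.9×10⁻¹²), Ag₂CO₃ will precipitate.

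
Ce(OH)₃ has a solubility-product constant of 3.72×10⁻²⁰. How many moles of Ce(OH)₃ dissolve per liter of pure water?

Ce(OH)₃(s) ⇌ Ce³⁺(aq) + 3 OH⁻(aq)
If s mol/L of Ce(OH)₃ dissolves, [Ce³⁺] = s and [OH⁻] = 3s.
Ksp = [Ce³⁺][OH⁻]^3 = s · (3s)^3 = 27s^4
27s^4 = 3.72×10⁻²⁰  ⇒  s^4 = 1.38×10⁻²¹
s = (1.38×10⁻²¹)^(1/4) = 6.09×10⁻⁶ mol L⁻¹

6.09×10⁻⁶ M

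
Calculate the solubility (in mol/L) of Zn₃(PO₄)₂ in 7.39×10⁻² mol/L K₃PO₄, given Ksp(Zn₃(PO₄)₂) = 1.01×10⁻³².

4.09×10⁻¹¹ M

Zn₃(PO₄)₂(s) ⇌ 3 Zn²⁺(aq) + 2 PO₄³⁻(aq)
Let s be the solubility of Zn₃(PO₄)₂ here. The common ion gives [PO₄³⁻] ≈ 7.39×10⁻² mol/L, and [Zn²⁺] = 3s.
Ksp = [Zn²⁺]^3[PO₄³⁻]^2 = (3s)^3(7.39×10⁻²)^2
(3s)^3 = 1.01×10⁻³² / (7.39×10⁻²)^2 = 1.85×10⁻³⁰
s = 4.09×10⁻¹¹ mol/L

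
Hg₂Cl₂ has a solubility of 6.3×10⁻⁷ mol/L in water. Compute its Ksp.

Ksp = 1.0×10⁻¹⁸

Hg₂Cl₂(s) ⇌ Hg₂²⁺(aq) + 2 Cl⁻(aq)
With molar solubility s: [Hg₂²⁺] = s, [Cl⁻] = 2s.
Ksp = [Hg₂²⁺][Cl⁻]^2 = s · (2s)^2 = 4s^3
Ksp = 4 × (6.3×10⁻⁷)^3 = 1.0×10⁻¹⁸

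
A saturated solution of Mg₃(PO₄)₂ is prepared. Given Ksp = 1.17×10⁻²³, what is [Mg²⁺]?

3.05×10⁻⁵ M

Mg₃(PO₄)₂(s) ⇌ 3 Mg²⁺(aq) + 2 PO₄³⁻(aq)
If s mol/L of Mg₃(PO₄)₂ dissolves, [Mg²⁺] = 3s and [PO₄³⁻] = 2s.
Ksp = [Mg²⁺]^3[PO₄³⁻]^2 = (3s)^3 · (2s)^2 = 108s^5 = 1.17×10⁻²³
s = 1.02×10⁻⁵ mol/L
[Mg²⁺] = 3s = 3.05×10⁻⁵ mol/L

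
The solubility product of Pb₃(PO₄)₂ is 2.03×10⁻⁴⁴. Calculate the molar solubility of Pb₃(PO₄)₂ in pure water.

Pb₃(PO₄)₂(s) ⇌ 3 Pb²⁺(aq) + 2 PO₄³⁻(aq)
Let s be the molar solubility. Then [Pb²⁺] = 3s and [PO₄³⁻] = 2s.
Ksp = [Pb²⁺]^3[PO₄³⁻]^2 = (3s)^3 · (2s)^2 = 108s^5
108s^5 = 2.03×10⁻⁴⁴  ⇒  s^5 = 1.88×10⁻⁴⁶
s = 7.16×10⁻¹⁰ mol/L

7.16×10⁻¹⁰ M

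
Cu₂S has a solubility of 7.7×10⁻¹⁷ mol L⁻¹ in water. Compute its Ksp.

Ksp = 1.8×10⁻⁴⁸

Cu₂S(s) ⇌ 2 Cu⁺(aq) + S²⁻(aq)
Call the molar solubility s, so that [Cu⁺] = 2s and [S²⁻] = s.
Ksp = [Cu⁺]^2[S²⁻] = (2s)^2 · s = 4s^3
Ksp = 4 × (7.7×10⁻¹⁷)^3 = 1.8×10⁻⁴⁸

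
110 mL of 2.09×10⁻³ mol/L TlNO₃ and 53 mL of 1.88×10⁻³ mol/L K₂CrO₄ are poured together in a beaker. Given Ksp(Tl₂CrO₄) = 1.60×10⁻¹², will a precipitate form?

Yes

Total volume after mixing = 110 + 53 = 163 mL.
[Tl⁺] = (2.09×10⁻³)(110)/163 = 1.41×10⁻³ mol/L
[CrO₄²⁻] = (1.88×10⁻³)(53)/163 = 6.11×10⁻⁴ mol/L
Q = [Tl⁺]^2[CrO₄²⁻] = 1.22×10⁻⁹
Because Q > Ksp (1.22×10⁻⁹ vs 1.60×10⁻¹²), a precipitate of Tl₂CrO₄ forms.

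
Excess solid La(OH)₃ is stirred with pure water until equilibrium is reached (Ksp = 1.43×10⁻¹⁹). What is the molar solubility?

8.53×10⁻⁶ M

La(OH)₃(s) ⇌ La³⁺(aq) + 3 OH⁻(aq)
Let s be the molar solubility. Then [La³⁺] = s and [OH⁻] = 3s.
Ksp = [La³⁺][OH⁻]^3 = s · (3s)^3 = 27s^4
27s^4 = 1.43×10⁻¹⁹  ⇒  s^4 = 5.30×10⁻²¹
Taking the 4th root, s = 8.53×10⁻⁶ M.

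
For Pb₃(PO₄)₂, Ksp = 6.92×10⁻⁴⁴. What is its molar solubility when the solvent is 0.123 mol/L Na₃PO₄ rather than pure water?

5.53×10⁻¹⁵ M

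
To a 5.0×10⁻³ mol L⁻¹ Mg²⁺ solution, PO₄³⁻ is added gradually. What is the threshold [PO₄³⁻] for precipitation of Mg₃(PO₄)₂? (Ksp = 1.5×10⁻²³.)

Precipitation of each salt begins when its ion product equals Ksp.
Mg₃(PO₄)₂(s) ⇌ 3 Mg²⁺(aq) + 2 PO₄³⁻(aq)
Ksp = [Mg²⁺]^3[PO₄³⁻]^2 = [PO₄³⁻]^2(5.0×10⁻³)^3
[PO₄³⁻]^2 = 1.5×10⁻²³ / (5.0×10⁻³)^3 = 1.2×10⁻¹⁶
[PO₄³⁻] = 1.1×10⁻⁸ mol L⁻¹

1.1×10⁻⁸ M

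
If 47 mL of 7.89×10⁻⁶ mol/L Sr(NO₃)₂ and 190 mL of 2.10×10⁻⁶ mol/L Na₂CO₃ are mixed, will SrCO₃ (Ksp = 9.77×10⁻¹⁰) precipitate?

Total volume after mixing = 47 + 190 = 237 mL.
[Sr²⁺] = (7.89×10⁻⁶)(47)/237 = 1.56×10⁻⁶ mol/L
[CO₃²⁻] = (2.10×10⁻⁶)(190)/237 = 1.68×10⁻⁶ mol/L
Q = [Sr²⁺][CO₃²⁻] = 2.63×10⁻¹²
Since Q (2.63×10⁻¹²) is less than Ksp (9.77×10⁻¹⁰), no SrCO₃ precipitates.

No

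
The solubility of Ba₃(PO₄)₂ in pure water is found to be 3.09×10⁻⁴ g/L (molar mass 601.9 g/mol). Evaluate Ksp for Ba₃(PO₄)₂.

Ksp = 3.85×10⁻³⁰

s = (3.09×10⁻⁴ g L⁻¹)/(601.9 g mol⁻¹) = 5.1337×10⁻⁷ M
Ba₃(PO₄)₂(s) ⇌ 3 Ba²⁺(aq) + 2 PO₄³⁻(aq)
Call the molar solubility s, so that [Ba²⁺] = 3s and [PO₄³⁻] = 2s.
Ksp = [Ba²⁺]^3[PO₄³⁻]^2 = (3s)^3 · (2s)^2 = 108s^5
Ksp = 108 × (5.1337×10⁻⁷)^5 = 3.85×10⁻³⁰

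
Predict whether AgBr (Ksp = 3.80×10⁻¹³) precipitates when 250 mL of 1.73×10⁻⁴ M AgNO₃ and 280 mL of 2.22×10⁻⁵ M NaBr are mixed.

The combined volume is 530 mL.
[Ag⁺] = (1.73×10⁻⁴)(250)/530 = 8.16×10⁻⁵ M
[Br⁻] = (2.22×10⁻⁵)(280)/530 = 1.17×10⁻⁵ M
Q = [Ag⁺][Br⁻] = 9.57×10⁻¹⁰
Because Q > Ksp (9.57×10⁻¹⁰ vs 3.80×10⁻¹³), a precipitate of AgBr forms.

Yes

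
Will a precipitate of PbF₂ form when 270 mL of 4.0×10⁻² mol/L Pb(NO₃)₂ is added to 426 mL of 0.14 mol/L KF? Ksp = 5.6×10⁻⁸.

Yes

Total volume after mixing = 270 + 426 = 696 mL.
[Pb²⁺] = (4.0×10⁻²)(270)/696 = 1.6×10⁻² mol/L
[F⁻] = (0.14)(426)/696 = 8.6×10⁻² mol/L
Q = [Pb²⁺][F⁻]^2 = 1.1×10⁻⁴
Because Q > Ksp (1.1×10⁻⁴ vs 5.6×10⁻⁸), a precipitate of PbF₂ forms.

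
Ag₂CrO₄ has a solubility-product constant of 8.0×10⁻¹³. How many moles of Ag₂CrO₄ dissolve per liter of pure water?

5.8×10⁻⁵ M

Ag₂CrO₄(s) ⇌ 2 Ag⁺(aq) + CrO₄²⁻(aq)
For each mole of Ag₂CrO₄ that dissolves per liter, [Ag⁺] = 2s and [CrO₄²⁻] = s; let s denote this solubility.
Ksp = [Ag⁺]^2[CrO₄²⁻] = (2s)^2 · s = 4s^3
4s^3 = 8.0×10⁻¹³  ⇒  s^3 = 2.0×10⁻¹³
s = (2.0×10⁻¹³)^(1/3) = 5.8×10⁻⁵ mol/L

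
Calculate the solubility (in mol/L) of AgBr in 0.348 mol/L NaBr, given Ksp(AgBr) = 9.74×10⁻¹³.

AgBr(s) ⇌ Ag⁺(aq) + Br⁻(aq)
Br⁻ is already present at 0.348 mol/L. If s mol/L of AgBr dissolves, [Ag⁺] = s while [Br⁻] ≈ 0.348 mol/L.
Ksp = [Ag⁺][Br⁻] = s(0.348)
s = 9.74×10⁻¹³ / (0.348) = 2.80×10⁻¹²
s = 2.80×10⁻¹² mol/L

2.80×10⁻¹² M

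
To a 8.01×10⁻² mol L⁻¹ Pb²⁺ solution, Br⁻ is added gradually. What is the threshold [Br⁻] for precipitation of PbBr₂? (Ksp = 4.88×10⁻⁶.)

7.81×10⁻³ M

Each salt precipitates once Q = Ksp for that salt.
PbBr₂(s) ⇌ Pb²⁺(aq) + 2 Br⁻(aq)
Ksp = [Pb²⁺][Br⁻]^2 = [Br⁻]^2(8.01×10⁻²)
[Br⁻]^2 = 4.88×10⁻⁶ / (8.01×10⁻²) = 6.09×10⁻⁵
[Br⁻] = 7.81×10⁻³ mol L⁻¹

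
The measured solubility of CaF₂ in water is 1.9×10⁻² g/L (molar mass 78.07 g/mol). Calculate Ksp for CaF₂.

Ksp = 5.8×10⁻¹¹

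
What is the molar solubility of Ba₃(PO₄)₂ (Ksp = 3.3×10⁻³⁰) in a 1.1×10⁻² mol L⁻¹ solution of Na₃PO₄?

1.0×10⁻⁹ M

Ba₃(PO₄)₂(s) ⇌ 3 Ba²⁺(aq) + 2 PO₄³⁻(aq)
With PO₄³⁻ already at 1.1×10⁻² mol L⁻¹ and s small, take [PO₄³⁻] ≈ 1.1×10⁻² mol L⁻¹ and [Ba²⁺] = 3s.
Ksp = [Ba²⁺]^3[PO₄³⁻]^2 = (3s)^3(1.1×10⁻²)^2
(3s)^3 = 3.3×10⁻³⁰ / (1.1×10⁻²)^2 = 2.7×10⁻²⁶
s = 1.0×10⁻⁹ mol L⁻¹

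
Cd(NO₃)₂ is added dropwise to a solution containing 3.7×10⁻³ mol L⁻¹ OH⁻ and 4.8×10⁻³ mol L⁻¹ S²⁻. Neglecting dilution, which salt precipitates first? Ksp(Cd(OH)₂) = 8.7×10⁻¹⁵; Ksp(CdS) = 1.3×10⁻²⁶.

CdS

Each salt precipitates once Q = Ksp for that salt.
For Cd(OH)₂: [Cd²⁺] = (Ksp/[OH⁻]^2) = 6.4×10⁻¹⁰ mol L⁻¹
For CdS: [Cd²⁺] = (Ksp/[S²⁻]) = 2.7×10⁻²⁴ mol L⁻¹
Since CdS needs less Cd²⁺ to reach saturation, it precipitates first.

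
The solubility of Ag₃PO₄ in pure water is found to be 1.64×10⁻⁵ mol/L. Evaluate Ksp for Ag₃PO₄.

Ksp = 1.95×10⁻¹⁸

Ag₃PO₄(s) ⇌ 3 Ag⁺(aq) + PO₄³⁻(aq)
With molar solubility s: [Ag⁺] = 3s, [PO₄³⁻] = s.
Ksp = [Ag⁺]^3[PO₄³⁻] = (3s)^3 · s = 27s^4
Ksp = 27 × (1.64×10⁻⁵)^4 = 1.95×10⁻¹⁸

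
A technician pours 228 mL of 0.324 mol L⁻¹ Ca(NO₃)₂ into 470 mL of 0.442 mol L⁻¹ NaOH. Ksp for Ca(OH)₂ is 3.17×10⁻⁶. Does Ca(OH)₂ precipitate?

Yes

Total volume after mixing = 228 + 470 = 698 mL.
[Ca²⁺] = (0.324)(228)/698 = 0.106 mol L⁻¹
[OH⁻] = (0.442)(470)/698 = 0.298 mol L⁻¹
Q = [Ca²⁺][OH⁻]^2 = 9.37×10⁻³
Q = 9.37×10⁻³ > Ksp = 3.17×10⁻⁶, so the solution is supersaturated and Ca(OH)₂ precipitates.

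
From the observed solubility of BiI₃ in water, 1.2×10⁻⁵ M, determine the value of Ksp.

BiI₃(s) ⇌ Bi³⁺(aq) + 3 I⁻(aq)
If s mol/L of BiI₃ dissolves, [Bi³⁺] = s and [I⁻] = 3s.
Ksp = [Bi³⁺][I⁻]^3 = s · (3s)^3 = 27s^4
Ksp = 27 × (1.2×10⁻⁵)^4 = 5.6×10⁻¹⁹

Ksp = 5.6×10⁻¹⁹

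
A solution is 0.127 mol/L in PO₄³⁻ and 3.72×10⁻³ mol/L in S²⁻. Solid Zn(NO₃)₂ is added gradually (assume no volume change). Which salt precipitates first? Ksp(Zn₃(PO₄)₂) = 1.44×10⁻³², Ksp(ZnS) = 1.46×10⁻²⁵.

ZnS

The threshold for precipitation is Q = Ksp.
For Zn₃(PO₄)₂: [Zn²⁺] = (Ksp/[PO₄³⁻]^2)^(1/3) = 9.63×10⁻¹¹ mol/L
For ZnS: [Zn²⁺] = (Ksp/[S²⁻]) = 3.92×10⁻²³ mol/L
The smaller threshold [Zn²⁺] is reached first, so ZnS precipitates first.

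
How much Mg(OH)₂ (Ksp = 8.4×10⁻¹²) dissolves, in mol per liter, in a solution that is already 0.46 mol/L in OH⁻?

Mg(OH)₂(s) ⇌ Mg²⁺(aq) + 2 OH⁻(aq)
OH⁻ is already present at 0.46 mol/L. If s mol/L of Mg(OH)₂ dissolves, [Mg²⁺] = s while [OH⁻] ≈ 0.46 mol/L.
Ksp = [Mg²⁺][OH⁻]^2 = s(0.46)^2
s = 8.4×10⁻¹² / (0.46)^2 = 4.0×10⁻¹¹
s = 4.0×10⁻¹¹ mol/L

4.0×10⁻¹¹ M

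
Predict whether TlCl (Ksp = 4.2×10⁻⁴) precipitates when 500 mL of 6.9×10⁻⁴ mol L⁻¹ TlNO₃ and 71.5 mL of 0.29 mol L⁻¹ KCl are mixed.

No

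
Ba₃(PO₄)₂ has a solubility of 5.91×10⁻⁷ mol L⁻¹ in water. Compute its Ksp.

Ba₃(PO₄)₂(s) ⇌ 3 Ba²⁺(aq) + 2 PO₄³⁻(aq)
Call the molar solubility s, so that [Ba²⁺] = 3s and [PO₄³⁻] = 2s.
Ksp = [Ba²⁺]^3[PO₄³⁻]^2 = (3s)^3 · (2s)^2 = 108s^5
Ksp = 108 × (5.91×10⁻⁷)^5 = 7.79×10⁻³⁰

Ksp = 7.79×10⁻³⁰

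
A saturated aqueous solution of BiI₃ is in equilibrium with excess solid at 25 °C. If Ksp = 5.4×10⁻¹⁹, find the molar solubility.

BiI₃(s) ⇌ Bi³⁺(aq) + 3 I⁻(aq)
Let s be the molar solubility. Then [Bi³⁺] = s and [I⁻] = 3s.
Ksp = [Bi³⁺][I⁻]^3 = s · (3s)^3 = 27s^4
27s^4 = 5.4×10⁻¹⁹  ⇒  s^4 = 2.0×10⁻²⁰
s = 1.2×10⁻⁵ M

1.2×10⁻⁵ M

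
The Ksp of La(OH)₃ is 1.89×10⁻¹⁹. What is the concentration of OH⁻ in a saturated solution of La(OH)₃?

La(OH)₃(s) ⇌ La³⁺(aq) + 3 OH⁻(aq)
For each mole of La(OH)₃ that dissolves per liter, [La³⁺] = s and [OH⁻] = 3s; let s denote this solubility.
Ksp = [La³⁺][OH⁻]^3 = s · (3s)^3 = 27s^4 = 1.89×10⁻¹⁹
s = 9.15×10⁻⁶ M
[OH⁻] = 3s = 2.74×10⁻⁵ M

2.74×10⁻⁵ M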